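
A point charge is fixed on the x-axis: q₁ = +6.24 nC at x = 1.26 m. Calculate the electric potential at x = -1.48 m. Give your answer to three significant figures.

The total potential is the scalar sum of each charge's contribution, V = Σ kqᵢ/rᵢ.
V = k[(6.24×10⁻⁹)/(2.74)] = 20.5 V.

20.5 V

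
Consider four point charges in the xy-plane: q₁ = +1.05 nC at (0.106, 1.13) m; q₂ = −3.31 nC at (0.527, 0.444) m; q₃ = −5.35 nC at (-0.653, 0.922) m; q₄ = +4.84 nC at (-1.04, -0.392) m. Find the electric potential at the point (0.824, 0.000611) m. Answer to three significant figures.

Electric potential is a scalar, so the contributions from each charge add algebraically: V = Σ kqᵢ/rᵢ.
Distances from the field point to each charge: r₁ = 1.34 m, r₂ = 0.534 m, r₃ = 1.74 m, r₄ = 1.90 m.
V = k[(1.05×10⁻⁹)/(1.34) + (-3.31×10⁻⁹)/(0.534) + (-5.35×10⁻⁹)/(1.74) + (4.84×10⁻⁹)/(1.90)] = -53.5 V.

-53.5 V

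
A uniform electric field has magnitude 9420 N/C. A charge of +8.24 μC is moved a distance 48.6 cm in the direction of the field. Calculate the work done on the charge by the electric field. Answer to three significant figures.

0.0377 J

The potential change for a displacement 48.6 cm in the direction of the field is ΔV = −Ed = -4580 V.
W_field = −qΔV = 0.0377 J.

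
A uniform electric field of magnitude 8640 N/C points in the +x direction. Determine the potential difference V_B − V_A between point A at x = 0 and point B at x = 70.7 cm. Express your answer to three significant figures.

-6110 V

In a uniform field, potential decreases in the direction of E: V_B − V_A = −E·Δx.
V_B − V_A = −(8640 V/m)(0.707 m) = -6110 V.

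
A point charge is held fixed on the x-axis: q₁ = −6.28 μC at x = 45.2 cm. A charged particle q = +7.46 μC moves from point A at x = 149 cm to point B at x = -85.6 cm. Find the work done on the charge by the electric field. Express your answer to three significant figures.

-0.0838 J

The work done by the electric force is W_field = −ΔU = −q(V_B − V_A) = q(V_A − V_B).
At A: distance to the source charge is 1.04 m; V_A = kq₁/r = -5.44×10⁴ V.
At B: distance to the source charge is 1.31 m; V_B = kq₁/r = -4.32×10⁴ V.
ΔV = V_B − V_A = 1.12×10⁴ V.
W_field = −qΔV = −(7.46×10⁻⁶ C)(1.12×10⁴ V) = -0.0838 J.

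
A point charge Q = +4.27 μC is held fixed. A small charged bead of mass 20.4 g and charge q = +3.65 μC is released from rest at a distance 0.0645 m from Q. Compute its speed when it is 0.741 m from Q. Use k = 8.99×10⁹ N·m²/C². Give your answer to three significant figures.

Only the electrostatic force acts, so mechanical energy is conserved: ½mv² = U₁ − U₂ = kQq(1/r₁ − 1/r₂).
U₁ − U₂ = (8.99×10⁹ N·m²/C²)(4.27×10⁻⁶ C)(3.65×10⁻⁶ C)(1/0.0645 − 1/0.741) = 1.98 J.
v = √(2·1.98/0.0204) = 13.9 m/s.

13.9 m/s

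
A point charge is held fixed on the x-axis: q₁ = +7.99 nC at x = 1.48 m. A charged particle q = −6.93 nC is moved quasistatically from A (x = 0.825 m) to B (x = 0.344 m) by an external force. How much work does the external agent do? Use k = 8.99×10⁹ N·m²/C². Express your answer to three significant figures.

For quasistatic motion the external work equals the change in potential energy: W_ext = qΔV = q(V_B − V_A).
At A: distance to the source charge is 0.655 m; V_A = kq₁/r = 110 V.
At B: distance to the source charge is 1.14 m; V_B = kq₁/r = 63.2 V.
ΔV = V_B − V_A = -46.4 V.
W_ext = qΔV = (-6.93×10⁻⁹ C)(-46.4 V) = 3.22×10⁻⁷ J.

3.22×10⁻⁷ J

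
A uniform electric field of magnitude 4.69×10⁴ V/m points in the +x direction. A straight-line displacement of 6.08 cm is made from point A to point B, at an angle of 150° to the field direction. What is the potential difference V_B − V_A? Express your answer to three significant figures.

Only the component of displacement along E changes the potential: ΔV = −E·d·cosθ.
ΔV = −(4.69×10⁴ V/m)(0.0608 m)cos150° = 2470 V.

2470 V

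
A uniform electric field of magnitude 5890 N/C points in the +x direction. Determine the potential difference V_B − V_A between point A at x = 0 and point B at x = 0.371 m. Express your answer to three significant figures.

In a uniform field, potential decreases in the direction of E: V_B − V_A = −E·Δx.
V_B − V_A = −(5890 V/m)(0.371 m) = -2190 V.

-2190 V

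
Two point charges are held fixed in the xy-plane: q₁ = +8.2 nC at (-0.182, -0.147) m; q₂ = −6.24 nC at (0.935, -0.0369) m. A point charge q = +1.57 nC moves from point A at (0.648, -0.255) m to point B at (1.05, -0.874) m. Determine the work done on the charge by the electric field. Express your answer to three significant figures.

-8.27×10⁻⁸ J

The work done by the electric force is W_field = −ΔU = −q(V_B − V_A) = q(V_A − V_B).
At A: distances to the source charges are 0.837 m, 0.360 m; V_A = Σ kqᵢ/rᵢ = -67.6 V.
At B: distances to the source charges are 1.43 m, 0.845 m; V_B = Σ kqᵢ/rᵢ = -14.9 V.
ΔV = V_B − V_A = 52.7 V.
W_field = −qΔV = −(1.57×10⁻⁹ C)(52.7 V) = -8.27×10⁻⁸ J.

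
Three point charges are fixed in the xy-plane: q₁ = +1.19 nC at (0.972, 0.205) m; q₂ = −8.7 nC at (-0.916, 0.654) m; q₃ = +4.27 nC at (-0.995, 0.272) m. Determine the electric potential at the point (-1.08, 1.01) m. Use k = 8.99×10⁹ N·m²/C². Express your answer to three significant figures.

-143 V

The total potential is the scalar sum of each charge's contribution, V = Σ kqᵢ/rᵢ.
Distances from the field point to each charge: r₁ = 2.20 m, r₂ = 0.392 m, r₃ = 0.743 m.
V = k[(1.19×10⁻⁹)/(2.20) + (-8.70×10⁻⁹)/(0.392) + (4.27×10⁻⁹)/(0.743)] = -143 V.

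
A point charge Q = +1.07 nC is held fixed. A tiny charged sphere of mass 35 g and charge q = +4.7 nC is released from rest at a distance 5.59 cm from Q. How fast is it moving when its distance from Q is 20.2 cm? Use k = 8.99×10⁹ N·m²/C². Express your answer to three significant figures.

Only the electrostatic force acts, so mechanical energy is conserved: ½mv² = U₁ − U₂ = kQq(1/r₁ − 1/r₂).
U₁ − U₂ = (8.99×10⁹ N·m²/C²)(1.07×10⁻⁹ C)(4.70×10⁻⁹ C)(1/0.0559 − 1/0.202) = 5.85×10⁻⁷ J.
v = √(2·5.85×10⁻⁷/0.0350) = 5.78×10⁻³ m/s.

5.78×10⁻³ m/s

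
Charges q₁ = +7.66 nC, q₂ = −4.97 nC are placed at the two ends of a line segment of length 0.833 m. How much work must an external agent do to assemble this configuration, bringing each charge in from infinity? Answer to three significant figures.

-4.11×10⁻⁷ J

The assembly work is the sum of pairwise potential energies, U = Σ_{i<j} kqᵢqⱼ/rᵢⱼ.
The separation is r = 0.833 m.
U = (-4.11×10⁻⁷) = -4.11×10⁻⁷ J.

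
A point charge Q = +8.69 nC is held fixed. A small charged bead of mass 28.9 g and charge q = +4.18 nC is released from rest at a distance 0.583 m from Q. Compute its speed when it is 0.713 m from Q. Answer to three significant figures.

Only the electrostatic force acts, so mechanical energy is conserved: ½mv² = U₁ − U₂ = kQq(1/r₁ − 1/r₂).
U₁ − U₂ = (8.99×10⁹ N·m²/C²)(8.69×10⁻⁹ C)(4.18×10⁻⁹ C)(1/0.583 − 1/0.713) = 1.02×10⁻⁷ J.
v = √(2·1.02×10⁻⁷/0.0289) = 2.66×10⁻³ m/s.

2.66×10⁻³ m/s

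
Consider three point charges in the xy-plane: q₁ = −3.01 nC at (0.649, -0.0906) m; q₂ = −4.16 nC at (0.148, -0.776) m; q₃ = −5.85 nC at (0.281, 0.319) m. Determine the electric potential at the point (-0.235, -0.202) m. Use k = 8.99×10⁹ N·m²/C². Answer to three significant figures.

-156 V

The total potential is the scalar sum of each charge's contribution, V = Σ kqᵢ/rᵢ.
Distances from the field point to each charge: r₁ = 0.891 m, r₂ = 0.690 m, r₃ = 0.733 m.
V = k[(-3.01×10⁻⁹)/(0.891) + (-4.16×10⁻⁹)/(0.690) + (-5.85×10⁻⁹)/(0.733)] = -156 V.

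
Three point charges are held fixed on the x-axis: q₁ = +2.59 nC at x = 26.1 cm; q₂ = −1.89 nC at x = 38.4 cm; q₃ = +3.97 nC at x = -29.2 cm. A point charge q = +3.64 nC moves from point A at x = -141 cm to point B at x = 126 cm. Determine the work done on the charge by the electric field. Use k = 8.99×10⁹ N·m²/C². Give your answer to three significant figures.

3.45×10⁻⁸ J

The work done by the electric force is W_field = −ΔU = −q(V_B − V_A) = q(V_A − V_B).
At A: distances to the source charges are 1.67 m, 1.79 m, 1.12 m; V_A = Σ kqᵢ/rᵢ = 36.4 V.
At B: distances to the source charges are 0.999 m, 0.876 m, 1.55 m; V_B = Σ kqᵢ/rᵢ = 26.9 V.
ΔV = V_B − V_A = -9.48 V.
W_field = −qΔV = −(3.64×10⁻⁹ C)(-9.48 V) = 3.45×10⁻⁸ J.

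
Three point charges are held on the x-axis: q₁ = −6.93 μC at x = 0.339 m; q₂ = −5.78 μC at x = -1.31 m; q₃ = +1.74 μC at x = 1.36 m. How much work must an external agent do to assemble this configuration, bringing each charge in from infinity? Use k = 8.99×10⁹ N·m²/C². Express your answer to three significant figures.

The assembly work is the sum of pairwise potential energies, U = Σ_{i<j} kqᵢqⱼ/rᵢⱼ.
Pair separations: r₁₂ = 1.65 m, r₁₃ = 1.02 m, r₂₃ = 2.67 m.
U = (0.218) + (-0.106) + (-0.0339) = 0.0783 J.

0.0783 J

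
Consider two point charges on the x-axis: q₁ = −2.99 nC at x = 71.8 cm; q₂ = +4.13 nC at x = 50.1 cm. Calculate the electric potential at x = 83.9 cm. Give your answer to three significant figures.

Electric potential is a scalar, so the contributions from each charge add algebraically: V = Σ kqᵢ/rᵢ.
Distances from the field point to each charge: r₁ = 0.121 m, r₂ = 0.338 m.
V = k[(-2.99×10⁻⁹)/(0.121) + (4.13×10⁻⁹)/(0.338)] = -112 V.

-112 V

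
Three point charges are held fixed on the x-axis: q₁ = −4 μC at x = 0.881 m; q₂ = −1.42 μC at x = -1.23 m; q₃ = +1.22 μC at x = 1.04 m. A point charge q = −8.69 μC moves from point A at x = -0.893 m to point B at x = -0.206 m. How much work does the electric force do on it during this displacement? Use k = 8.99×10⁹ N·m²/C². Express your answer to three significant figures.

0.137 J

The work done by the electric force is W_field = −ΔU = −q(V_B − V_A) = q(V_A − V_B).
At A: distances to the source charges are 1.77 m, 0.337 m, 1.93 m; V_A = Σ kqᵢ/rᵢ = -5.25×10⁴ V.
At B: distances to the source charges are 1.09 m, 1.02 m, 1.25 m; V_B = Σ kqᵢ/rᵢ = -3.67×10⁴ V.
ΔV = V_B − V_A = 1.57×10⁴ V.
W_field = −qΔV = −(-8.69×10⁻⁶ C)(1.57×10⁴ V) = 0.137 J.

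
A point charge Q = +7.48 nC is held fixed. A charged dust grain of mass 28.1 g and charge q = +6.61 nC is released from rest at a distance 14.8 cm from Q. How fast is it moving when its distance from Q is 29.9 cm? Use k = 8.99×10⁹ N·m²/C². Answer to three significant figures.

0.0104 m/s

Only the electrostatic force acts, so mechanical energy is conserved: ½mv² = U₁ − U₂ = kQq(1/r₁ − 1/r₂).
U₁ − U₂ = (8.99×10⁹ N·m²/C²)(7.48×10⁻⁹ C)(6.61×10⁻⁹ C)(1/0.148 − 1/0.299) = 1.52×10⁻⁶ J.
v = √(2·1.52×10⁻⁶/0.0281) = 0.0104 m/s.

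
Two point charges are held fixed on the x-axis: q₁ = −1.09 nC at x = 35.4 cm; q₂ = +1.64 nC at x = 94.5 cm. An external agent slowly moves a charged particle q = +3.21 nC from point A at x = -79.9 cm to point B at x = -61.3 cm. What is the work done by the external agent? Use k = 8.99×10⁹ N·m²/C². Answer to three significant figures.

For quasistatic motion the external work equals the change in potential energy: W_ext = qΔV = q(V_B − V_A).
At A: distances to the source charges are 1.15 m, 1.74 m; V_A = Σ kqᵢ/rᵢ = -0.0449 V.
At B: distances to the source charges are 0.967 m, 1.56 m; V_B = Σ kqᵢ/rᵢ = -0.670 V.
ΔV = V_B − V_A = -0.625 V.
W_ext = qΔV = (3.21×10⁻⁹ C)(-0.625 V) = -2.01×10⁻⁹ J.

-2.01×10⁻⁹ J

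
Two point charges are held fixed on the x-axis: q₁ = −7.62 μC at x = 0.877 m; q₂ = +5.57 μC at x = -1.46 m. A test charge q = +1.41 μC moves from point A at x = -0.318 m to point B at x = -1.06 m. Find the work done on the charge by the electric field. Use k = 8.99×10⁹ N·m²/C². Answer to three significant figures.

The work done by the electric force is W_field = −ΔU = −q(V_B − V_A) = q(V_A − V_B).
At A: distances to the source charges are 1.20 m, 1.14 m; V_A = Σ kqᵢ/rᵢ = -1.35×10⁴ V.
At B: distances to the source charges are 1.94 m, 0.400 m; V_B = Σ kqᵢ/rᵢ = 8.98×10⁴ V.
ΔV = V_B − V_A = 1.03×10⁵ V.
W_field = −qΔV = −(1.41×10⁻⁶ C)(1.03×10⁵ V) = -0.146 J.

-0.146 J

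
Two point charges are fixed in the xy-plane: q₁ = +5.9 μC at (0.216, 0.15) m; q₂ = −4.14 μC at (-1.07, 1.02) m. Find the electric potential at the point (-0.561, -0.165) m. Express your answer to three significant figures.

The total potential is the scalar sum of each charge's contribution, V = Σ kqᵢ/rᵢ.
Distances from the field point to each charge: r₁ = 0.838 m, r₂ = 1.29 m.
V = k[(5.90×10⁻⁶)/(0.838) + (-4.14×10⁻⁶)/(1.29)] = 3.44×10⁴ V.

3.44×10⁴ V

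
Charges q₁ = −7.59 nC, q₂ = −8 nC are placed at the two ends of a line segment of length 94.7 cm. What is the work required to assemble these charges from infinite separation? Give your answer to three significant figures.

5.76×10⁻⁷ J

The assembly work is the sum of pairwise potential energies, U = Σ_{i<j} kqᵢqⱼ/rᵢⱼ.
The separation is r = 0.947 m.
U = (5.76×10⁻⁷) = 5.76×10⁻⁷ J.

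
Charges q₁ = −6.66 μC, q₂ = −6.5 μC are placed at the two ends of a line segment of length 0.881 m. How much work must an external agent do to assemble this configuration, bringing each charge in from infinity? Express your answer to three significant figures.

0.442 J

The assembly work is the sum of pairwise potential energies, U = Σ_{i<j} kqᵢqⱼ/rᵢⱼ.
The separation is r = 0.881 m.
U = (0.442) = 0.442 J.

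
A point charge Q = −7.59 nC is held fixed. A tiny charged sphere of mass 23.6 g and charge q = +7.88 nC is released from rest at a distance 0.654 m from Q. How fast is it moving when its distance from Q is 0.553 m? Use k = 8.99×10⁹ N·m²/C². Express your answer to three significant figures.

3.57×10⁻³ m/s

Only the electrostatic force acts, so mechanical energy is conserved: ½mv² = U₁ − U₂ = kQq(1/r₁ − 1/r₂).
U₁ − U₂ = (8.99×10⁹ N·m²/C²)(-7.59×10⁻⁹ C)(7.88×10⁻⁹ C)(1/0.654 − 1/0.553) = 1.50×10⁻⁷ J.
v = √(2·1.50×10⁻⁷/0.0236) = 3.57×10⁻³ m/s.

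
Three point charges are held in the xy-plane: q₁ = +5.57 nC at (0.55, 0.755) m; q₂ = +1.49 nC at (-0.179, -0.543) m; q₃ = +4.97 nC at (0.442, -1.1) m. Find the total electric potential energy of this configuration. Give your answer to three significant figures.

2.64×10⁻⁷ J

The work to assemble the configuration equals its total potential energy, U = Σ kqᵢqⱼ/rᵢⱼ over all pairs.
Pair separations: r₁₂ = 1.49 m, r₁₃ = 1.86 m, r₂₃ = 0.834 m.
U = (5.01×10⁻⁸) + (1.34×10⁻⁷) + (7.98×10⁻⁸) = 2.64×10⁻⁷ J.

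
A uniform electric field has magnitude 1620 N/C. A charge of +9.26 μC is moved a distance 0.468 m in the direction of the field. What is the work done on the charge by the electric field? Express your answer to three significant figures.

7.02×10⁻³ J

The potential change for a displacement 0.468 m in the direction of the field is ΔV = −Ed = -758 V.
W_field = −qΔV = 7.02×10⁻³ J.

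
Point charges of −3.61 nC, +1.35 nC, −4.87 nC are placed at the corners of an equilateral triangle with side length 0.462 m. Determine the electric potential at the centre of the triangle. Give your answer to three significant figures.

-240 V

The total potential is the scalar sum of each charge's contribution, V = Σ kqᵢ/rᵢ.
The distance from each vertex to the centroid is a/√3 = 0.267 m.
V = k[(-3.61×10⁻⁹)/(0.267) + (1.35×10⁻⁹)/(0.267) + (-4.87×10⁻⁹)/(0.267)] = -240 V.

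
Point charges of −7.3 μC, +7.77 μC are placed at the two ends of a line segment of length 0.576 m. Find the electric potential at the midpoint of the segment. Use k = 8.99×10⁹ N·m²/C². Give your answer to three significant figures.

Electric potential is a scalar, so the contributions from each charge add algebraically: V = Σ kqᵢ/rᵢ.
Each charge is 0.288 m from the midpoint.
V = k[(-7.30×10⁻⁶)/(0.288) + (7.77×10⁻⁶)/(0.288)] = 1.47×10⁴ V.

1.47×10⁴ V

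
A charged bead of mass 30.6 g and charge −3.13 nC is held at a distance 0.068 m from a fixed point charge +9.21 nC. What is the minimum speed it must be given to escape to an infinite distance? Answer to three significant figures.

0.0158 m/s

To just escape, total mechanical energy must reach zero at infinity: ½mv²_min + U = 0, so ½mv²_min = −U = |kQq|/r.
|U| = |kQq|/r = (8.99×10⁹ N·m²/C²)(9.21×10⁻⁹)(3.13×10⁻⁹)/(0.0680) = 3.81×10⁻⁶ J.
v_min = √(2|U|/m) = √(2·3.81×10⁻⁶/0.0306) = 0.0158 m/s.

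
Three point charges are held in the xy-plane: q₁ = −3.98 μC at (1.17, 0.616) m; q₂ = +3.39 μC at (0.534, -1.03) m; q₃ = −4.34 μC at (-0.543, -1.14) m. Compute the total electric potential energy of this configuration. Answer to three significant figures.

-0.128 J

The assembly work is the sum of pairwise potential energies, U = Σ_{i<j} kqᵢqⱼ/rᵢⱼ.
Pair separations: r₁₂ = 1.76 m, r₁₃ = 2.45 m, r₂₃ = 1.08 m.
U = (-0.0687) + (0.0633) + (-0.122) = -0.128 J.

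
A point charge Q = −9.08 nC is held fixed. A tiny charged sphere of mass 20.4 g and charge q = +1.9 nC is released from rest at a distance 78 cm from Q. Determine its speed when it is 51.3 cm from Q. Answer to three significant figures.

3.19×10⁻³ m/s

Only the electrostatic force acts, so mechanical energy is conserved: ½mv² = U₁ − U₂ = kQq(1/r₁ − 1/r₂).
U₁ − U₂ = (8.99×10⁹ N·m²/C²)(-9.08×10⁻⁹ C)(1.90×10⁻⁹ C)(1/0.780 − 1/0.513) = 1.03×10⁻⁷ J.
v = √(2·1.03×10⁻⁷/0.0204) = 3.19×10⁻³ m/s.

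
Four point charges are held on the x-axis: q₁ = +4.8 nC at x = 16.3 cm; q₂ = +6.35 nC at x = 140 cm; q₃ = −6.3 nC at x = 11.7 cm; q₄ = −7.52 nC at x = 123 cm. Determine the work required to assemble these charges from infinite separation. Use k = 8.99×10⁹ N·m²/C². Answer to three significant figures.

-8.42×10⁻⁶ J

The assembly work is the sum of pairwise potential energies, U = Σ_{i<j} kqᵢqⱼ/rᵢⱼ.
Pair separations: r₁₂ = 1.24 m, r₁₃ = 0.0460 m, r₁₄ = 1.07 m, r₂₃ = 1.28 m, r₂₄ = 0.170 m, r₃₄ = 1.11 m.
Summing all 6 pair terms gives U = -8.42×10⁻⁶ J.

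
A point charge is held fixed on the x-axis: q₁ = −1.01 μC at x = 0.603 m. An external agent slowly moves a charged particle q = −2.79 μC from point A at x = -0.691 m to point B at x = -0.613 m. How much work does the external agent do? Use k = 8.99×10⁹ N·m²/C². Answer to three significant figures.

1.26×10⁻³ J

For quasistatic motion the external work equals the change in potential energy: W_ext = qΔV = q(V_B − V_A).
At A: distance to the source charge is 1.29 m; V_A = kq₁/r = -7020 V.
At B: distance to the source charge is 1.22 m; V_B = kq₁/r = -7470 V.
ΔV = V_B − V_A = -450 V.
W_ext = qΔV = (-2.79×10⁻⁶ C)(-450 V) = 1.26×10⁻³ J.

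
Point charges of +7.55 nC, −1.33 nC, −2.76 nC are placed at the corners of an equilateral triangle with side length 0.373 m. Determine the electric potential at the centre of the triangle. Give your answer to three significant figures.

Electric potential is a scalar, so the contributions from each charge add algebraically: V = Σ kqᵢ/rᵢ.
The distance from each vertex to the centroid is a/√3 = 0.215 m.
V = k[(7.55×10⁻⁹)/(0.215) + (-1.33×10⁻⁹)/(0.215) + (-2.76×10⁻⁹)/(0.215)] = 144 V.

144 V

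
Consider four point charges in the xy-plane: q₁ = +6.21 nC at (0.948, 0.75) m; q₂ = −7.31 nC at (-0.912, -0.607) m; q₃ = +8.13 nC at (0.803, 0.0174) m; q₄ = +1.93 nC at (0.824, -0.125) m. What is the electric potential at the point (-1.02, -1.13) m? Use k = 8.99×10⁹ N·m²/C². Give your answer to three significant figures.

Electric potential is a scalar, so the contributions from each charge add algebraically: V = Σ kqᵢ/rᵢ.
Distances from the field point to each charge: r₁ = 2.72 m, r₂ = 0.534 m, r₃ = 2.15 m, r₄ = 2.10 m.
V = k[(6.21×10⁻⁹)/(2.72) + (-7.31×10⁻⁹)/(0.534) + (8.13×10⁻⁹)/(2.15) + (1.93×10⁻⁹)/(2.10)] = -60.4 V.

-60.4 V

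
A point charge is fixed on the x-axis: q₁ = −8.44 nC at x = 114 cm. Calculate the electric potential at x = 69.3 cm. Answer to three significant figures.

The total potential is the scalar sum of each charge's contribution, V = Σ kqᵢ/rᵢ.
V = k[(-8.44×10⁻⁹)/(0.447)] = -170 V.

-170 V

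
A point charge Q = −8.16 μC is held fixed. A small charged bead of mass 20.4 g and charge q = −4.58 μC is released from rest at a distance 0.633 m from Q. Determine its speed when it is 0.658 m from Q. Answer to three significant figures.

Only the electrostatic force acts, so mechanical energy is conserved: ½mv² = U₁ − U₂ = kQq(1/r₁ − 1/r₂).
U₁ − U₂ = (8.99×10⁹ N·m²/C²)(-8.16×10⁻⁶ C)(-4.58×10⁻⁶ C)(1/0.633 − 1/0.658) = 0.0202 J.
v = √(2·0.0202/0.0204) = 1.41 m/s.

1.41 m/s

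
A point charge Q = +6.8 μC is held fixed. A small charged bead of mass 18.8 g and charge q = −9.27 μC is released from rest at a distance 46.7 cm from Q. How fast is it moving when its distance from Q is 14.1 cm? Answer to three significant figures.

17.3 m/s

Only the electrostatic force acts, so mechanical energy is conserved: ½mv² = U₁ − U₂ = kQq(1/r₁ − 1/r₂).
U₁ − U₂ = (8.99×10⁹ N·m²/C²)(6.80×10⁻⁶ C)(-9.27×10⁻⁶ C)(1/0.467 − 1/0.141) = 2.81 J.
v = √(2·2.81/0.0188) = 17.3 m/s.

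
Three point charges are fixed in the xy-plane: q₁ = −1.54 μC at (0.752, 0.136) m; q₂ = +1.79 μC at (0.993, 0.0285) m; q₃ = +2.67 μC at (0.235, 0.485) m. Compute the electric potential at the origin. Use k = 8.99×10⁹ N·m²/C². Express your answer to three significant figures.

The total potential is the scalar sum of each charge's contribution, V = Σ kqᵢ/rᵢ.
Distances from the field point to each charge: r₁ = 0.764 m, r₂ = 0.993 m, r₃ = 0.539 m.
V = k[(-1.54×10⁻⁶)/(0.764) + (1.79×10⁻⁶)/(0.993) + (2.67×10⁻⁶)/(0.539)] = 4.26×10⁴ V.

4.26×10⁴ V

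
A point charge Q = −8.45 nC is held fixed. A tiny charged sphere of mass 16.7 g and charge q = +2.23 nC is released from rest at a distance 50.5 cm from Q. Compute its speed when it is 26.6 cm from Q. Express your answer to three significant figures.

Only the electrostatic force acts, so mechanical energy is conserved: ½mv² = U₁ − U₂ = kQq(1/r₁ − 1/r₂).
U₁ − U₂ = (8.99×10⁹ N·m²/C²)(-8.45×10⁻⁹ C)(2.23×10⁻⁹ C)(1/0.505 − 1/0.266) = 3.01×10⁻⁷ J.
v = √(2·3.01×10⁻⁷/0.0167) = 6.01×10⁻³ m/s.

6.01×10⁻³ m/s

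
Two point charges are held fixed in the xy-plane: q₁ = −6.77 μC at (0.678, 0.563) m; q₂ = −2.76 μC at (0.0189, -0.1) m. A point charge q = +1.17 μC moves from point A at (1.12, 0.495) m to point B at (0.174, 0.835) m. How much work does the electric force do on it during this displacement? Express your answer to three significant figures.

-0.0275 J

The work done by the electric force is W_field = −ΔU = −q(V_B − V_A) = q(V_A − V_B).
At A: distances to the source charges are 0.447 m, 1.25 m; V_A = Σ kqᵢ/rᵢ = -1.56×10⁵ V.
At B: distances to the source charges are 0.573 m, 0.948 m; V_B = Σ kqᵢ/rᵢ = -1.32×10⁵ V.
ΔV = V_B − V_A = 2.35×10⁴ V.
W_field = −qΔV = −(1.17×10⁻⁶ C)(2.35×10⁴ V) = -0.0275 J.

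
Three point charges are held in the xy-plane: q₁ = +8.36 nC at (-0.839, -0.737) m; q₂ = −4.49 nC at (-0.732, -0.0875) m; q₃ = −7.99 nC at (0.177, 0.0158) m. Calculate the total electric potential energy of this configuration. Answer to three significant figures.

-6.35×10⁻⁷ J

The assembly work is the sum of pairwise potential energies, U = Σ_{i<j} kqᵢqⱼ/rᵢⱼ.
Pair separations: r₁₂ = 0.658 m, r₁₃ = 1.26 m, r₂₃ = 0.915 m.
U = (-5.13×10⁻⁷) + (-4.75×10⁻⁷) + (3.53×10⁻⁷) = -6.35×10⁻⁷ J.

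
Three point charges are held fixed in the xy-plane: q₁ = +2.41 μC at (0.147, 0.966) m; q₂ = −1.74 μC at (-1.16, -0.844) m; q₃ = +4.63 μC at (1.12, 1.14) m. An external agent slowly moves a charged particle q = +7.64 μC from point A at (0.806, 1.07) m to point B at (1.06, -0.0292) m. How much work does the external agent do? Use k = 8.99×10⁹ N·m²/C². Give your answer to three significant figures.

-0.849 J

For quasistatic motion the external work equals the change in potential energy: W_ext = qΔV = q(V_B − V_A).
At A: distances to the source charges are 0.667 m, 2.74 m, 0.322 m; V_A = Σ kqᵢ/rᵢ = 1.56×10⁵ V.
At B: distances to the source charges are 1.35 m, 2.36 m, 1.17 m; V_B = Σ kqᵢ/rᵢ = 4.50×10⁴ V.
ΔV = V_B − V_A = -1.11×10⁵ V.
W_ext = qΔV = (7.64×10⁻⁶ C)(-1.11×10⁵ V) = -0.849 J.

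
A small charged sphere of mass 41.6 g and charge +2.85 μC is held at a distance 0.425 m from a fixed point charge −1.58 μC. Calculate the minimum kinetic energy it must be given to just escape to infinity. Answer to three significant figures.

0.0953 J

To just escape, total mechanical energy must reach zero at infinity: ½mv²_min + U = 0, so ½mv²_min = −U = |kQq|/r.
|U| = |kQq|/r = (8.99×10⁹ N·m²/C²)(1.58×10⁻⁶)(2.85×10⁻⁶)/(0.425) = 0.0953 J.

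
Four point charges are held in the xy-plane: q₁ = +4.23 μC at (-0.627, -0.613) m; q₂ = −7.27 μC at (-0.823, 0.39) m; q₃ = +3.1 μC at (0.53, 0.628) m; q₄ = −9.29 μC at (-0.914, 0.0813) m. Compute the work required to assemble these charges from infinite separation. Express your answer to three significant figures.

0.900 J

The assembly work is the sum of pairwise potential energies, U = Σ_{i<j} kqᵢqⱼ/rᵢⱼ.
Pair separations: r₁₂ = 1.02 m, r₁₃ = 1.70 m, r₁₄ = 0.751 m, r₂₃ = 1.37 m, r₂₄ = 0.322 m, r₃₄ = 1.54 m.
Summing all 6 pair terms gives U = 0.900 J.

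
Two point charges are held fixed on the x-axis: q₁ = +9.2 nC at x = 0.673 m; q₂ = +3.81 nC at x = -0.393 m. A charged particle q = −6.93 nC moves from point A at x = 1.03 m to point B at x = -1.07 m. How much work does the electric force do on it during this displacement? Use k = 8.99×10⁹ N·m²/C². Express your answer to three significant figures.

The work done by the electric force is W_field = −ΔU = −q(V_B − V_A) = q(V_A − V_B).
At A: distances to the source charges are 0.357 m, 1.42 m; V_A = Σ kqᵢ/rᵢ = 256 V.
At B: distances to the source charges are 1.74 m, 0.677 m; V_B = Σ kqᵢ/rᵢ = 98.0 V.
ΔV = V_B − V_A = -158 V.
W_field = −qΔV = −(-6.93×10⁻⁹ C)(-158 V) = -1.09×10⁻⁶ J.

-1.09×10⁻⁶ J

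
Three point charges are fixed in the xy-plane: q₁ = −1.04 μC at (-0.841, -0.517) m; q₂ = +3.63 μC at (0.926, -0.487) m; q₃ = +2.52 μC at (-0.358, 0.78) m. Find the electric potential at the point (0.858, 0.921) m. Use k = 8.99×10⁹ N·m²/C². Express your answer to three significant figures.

3.75×10⁴ V

The total potential is the scalar sum of each charge's contribution, V = Σ kqᵢ/rᵢ.
Distances from the field point to each charge: r₁ = 2.23 m, r₂ = 1.41 m, r₃ = 1.22 m.
V = k[(-1.04×10⁻⁶)/(2.23) + (3.63×10⁻⁶)/(1.41) + (2.52×10⁻⁶)/(1.22)] = 3.75×10⁴ V.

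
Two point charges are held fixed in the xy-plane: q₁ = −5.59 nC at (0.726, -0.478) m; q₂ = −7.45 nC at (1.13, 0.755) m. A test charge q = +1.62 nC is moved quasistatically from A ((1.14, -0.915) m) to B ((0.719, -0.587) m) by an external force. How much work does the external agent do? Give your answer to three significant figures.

For quasistatic motion the external work equals the change in potential energy: W_ext = qΔV = q(V_B − V_A).
At A: distances to the source charges are 0.602 m, 1.67 m; V_A = Σ kqᵢ/rᵢ = -124 V.
At B: distances to the source charges are 0.109 m, 1.40 m; V_B = Σ kqᵢ/rᵢ = -508 V.
ΔV = V_B − V_A = -384 V.
W_ext = qΔV = (1.62×10⁻⁹ C)(-384 V) = -6.22×10⁻⁷ J.

-6.22×10⁻⁷ J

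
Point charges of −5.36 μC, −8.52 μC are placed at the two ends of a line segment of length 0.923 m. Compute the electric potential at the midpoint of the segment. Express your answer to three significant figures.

Electric potential is a scalar, so the contributions from each charge add algebraically: V = Σ kqᵢ/rᵢ.
Each charge is 0.462 m from the midpoint.
V = k[(-5.36×10⁻⁶)/(0.462) + (-8.52×10⁻⁶)/(0.462)] = -2.70×10⁵ V.

-2.70×10⁵ V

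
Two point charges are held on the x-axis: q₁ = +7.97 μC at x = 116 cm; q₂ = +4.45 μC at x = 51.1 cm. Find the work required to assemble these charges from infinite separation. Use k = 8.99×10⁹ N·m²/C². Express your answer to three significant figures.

0.491 J

The assembly work is the sum of pairwise potential energies, U = Σ_{i<j} kqᵢqⱼ/rᵢⱼ.
Pair separations: r₁₂ = 0.649 m.
U = (0.491) = 0.491 J.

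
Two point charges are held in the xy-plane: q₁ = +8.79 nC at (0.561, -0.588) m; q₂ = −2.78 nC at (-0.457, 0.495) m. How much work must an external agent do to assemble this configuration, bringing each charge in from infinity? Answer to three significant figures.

The assembly work is the sum of pairwise potential energies, U = Σ_{i<j} kqᵢqⱼ/rᵢⱼ.
Pair separations: r₁₂ = 1.49 m.
U = (-1.48×10⁻⁷) = -1.48×10⁻⁷ J.

-1.48×10⁻⁷ J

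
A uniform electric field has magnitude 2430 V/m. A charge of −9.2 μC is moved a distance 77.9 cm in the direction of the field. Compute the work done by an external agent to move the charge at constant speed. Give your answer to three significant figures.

The potential change for a displacement 77.9 cm in the direction of the field is ΔV = −Ed = -1890 V.
W_ext = qΔV = 0.0174 J.

0.0174 J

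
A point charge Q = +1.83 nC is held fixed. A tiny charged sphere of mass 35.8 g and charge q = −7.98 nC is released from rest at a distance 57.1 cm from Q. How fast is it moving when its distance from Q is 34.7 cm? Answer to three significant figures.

2.88×10⁻³ m/s

Only the electrostatic force acts, so mechanical energy is conserved: ½mv² = U₁ − U₂ = kQq(1/r₁ − 1/r₂).
U₁ − U₂ = (8.99×10⁹ N·m²/C²)(1.83×10⁻⁹ C)(-7.98×10⁻⁹ C)(1/0.571 − 1/0.347) = 1.48×10⁻⁷ J.
v = √(2·1.48×10⁻⁷/0.0358) = 2.88×10⁻³ m/s.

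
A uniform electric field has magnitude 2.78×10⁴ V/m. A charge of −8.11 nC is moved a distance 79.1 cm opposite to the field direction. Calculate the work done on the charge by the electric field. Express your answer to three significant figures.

The potential change for a displacement 79.1 cm opposite to the field direction is ΔV = +Ed = 2.20×10⁴ V.
W_field = −qΔV = 1.78×10⁻⁴ J.

1.78×10⁻⁴ J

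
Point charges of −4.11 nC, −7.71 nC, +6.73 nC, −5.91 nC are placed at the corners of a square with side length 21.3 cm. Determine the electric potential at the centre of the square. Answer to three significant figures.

Electric potential is a scalar, so the contributions from each charge add algebraically: V = Σ kqᵢ/rᵢ.
The distance from each corner to the centre is a√2/2 = 0.151 m.
V = k[(-4.11×10⁻⁹)/(0.151) + (-7.71×10⁻⁹)/(0.151) + (6.73×10⁻⁹)/(0.151) + (-5.91×10⁻⁹)/(0.151)] = -657 V.

-657 V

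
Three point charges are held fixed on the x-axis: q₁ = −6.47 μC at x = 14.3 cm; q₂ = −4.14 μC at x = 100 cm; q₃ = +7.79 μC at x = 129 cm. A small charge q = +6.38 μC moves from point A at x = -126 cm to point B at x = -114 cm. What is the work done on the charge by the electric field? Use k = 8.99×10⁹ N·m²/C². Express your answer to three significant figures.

0.0220 J

The work done by the electric force is W_field = −ΔU = −q(V_B − V_A) = q(V_A − V_B).
At A: distances to the source charges are 1.40 m, 2.26 m, 2.55 m; V_A = Σ kqᵢ/rᵢ = -3.05×10⁴ V.
At B: distances to the source charges are 1.28 m, 2.14 m, 2.43 m; V_B = Σ kqᵢ/rᵢ = -3.39×10⁴ V.
ΔV = V_B − V_A = -3440 V.
W_field = −qΔV = −(6.38×10⁻⁶ C)(-3440 V) = 0.0220 J.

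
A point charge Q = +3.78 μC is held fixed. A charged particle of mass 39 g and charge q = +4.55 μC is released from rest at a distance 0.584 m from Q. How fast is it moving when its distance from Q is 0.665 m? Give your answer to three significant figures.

1.29 m/s

Only the electrostatic force acts, so mechanical energy is conserved: ½mv² = U₁ − U₂ = kQq(1/r₁ − 1/r₂).
U₁ − U₂ = (8.99×10⁹ N·m²/C²)(3.78×10⁻⁶ C)(4.55×10⁻⁶ C)(1/0.584 − 1/0.665) = 0.0322 J.
v = √(2·0.0322/0.0390) = 1.29 m/s.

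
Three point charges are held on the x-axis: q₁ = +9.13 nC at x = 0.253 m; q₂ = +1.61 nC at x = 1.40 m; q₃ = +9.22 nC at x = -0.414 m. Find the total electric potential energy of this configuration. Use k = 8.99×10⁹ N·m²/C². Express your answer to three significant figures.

1.32×10⁻⁶ J

The work to assemble the configuration equals its total potential energy, U = Σ kqᵢqⱼ/rᵢⱼ over all pairs.
Pair separations: r₁₂ = 1.15 m, r₁₃ = 0.667 m, r₂₃ = 1.81 m.
U = (1.15×10⁻⁷) + (1.13×10⁻⁶) + (7.36×10⁻⁸) = 1.32×10⁻⁶ J.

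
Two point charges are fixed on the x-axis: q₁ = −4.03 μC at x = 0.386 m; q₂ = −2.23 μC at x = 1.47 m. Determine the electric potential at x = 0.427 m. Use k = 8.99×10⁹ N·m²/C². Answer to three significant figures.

-9.03×10⁵ V

The total potential is the scalar sum of each charge's contribution, V = Σ kqᵢ/rᵢ.
Distances from the field point to each charge: r₁ = 0.0410 m, r₂ = 1.04 m.
V = k[(-4.03×10⁻⁶)/(0.0410) + (-2.23×10⁻⁶)/(1.04)] = -9.03×10⁵ V.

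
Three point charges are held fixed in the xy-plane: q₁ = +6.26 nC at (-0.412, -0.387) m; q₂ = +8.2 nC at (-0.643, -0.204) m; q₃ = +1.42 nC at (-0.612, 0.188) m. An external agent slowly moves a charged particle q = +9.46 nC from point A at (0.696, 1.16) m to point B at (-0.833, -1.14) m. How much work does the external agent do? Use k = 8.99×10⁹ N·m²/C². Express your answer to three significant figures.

7.18×10⁻⁷ J

For quasistatic motion the external work equals the change in potential energy: W_ext = qΔV = q(V_B − V_A).
At A: distances to the source charges are 1.90 m, 1.91 m, 1.63 m; V_A = Σ kqᵢ/rᵢ = 76.0 V.
At B: distances to the source charges are 0.863 m, 0.955 m, 1.35 m; V_B = Σ kqᵢ/rᵢ = 152 V.
ΔV = V_B − V_A = 75.9 V.
W_ext = qΔV = (9.46×10⁻⁹ C)(75.9 V) = 7.18×10⁻⁷ J.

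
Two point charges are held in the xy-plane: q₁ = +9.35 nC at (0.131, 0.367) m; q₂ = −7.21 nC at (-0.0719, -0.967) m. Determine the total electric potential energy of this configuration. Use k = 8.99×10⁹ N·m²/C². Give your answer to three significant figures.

-4.49×10⁻⁷ J

The assembly work is the sum of pairwise potential energies, U = Σ_{i<j} kqᵢqⱼ/rᵢⱼ.
Pair separations: r₁₂ = 1.35 m.
U = (-4.49×10⁻⁷) = -4.49×10⁻⁷ J.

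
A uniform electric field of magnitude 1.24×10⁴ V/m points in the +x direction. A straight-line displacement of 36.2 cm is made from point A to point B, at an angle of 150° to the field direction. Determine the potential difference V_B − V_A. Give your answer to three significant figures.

3890 V

Only the component of displacement along E changes the potential: ΔV = −E·d·cosθ.
ΔV = −(1.24×10⁴ V/m)(0.362 m)cos150° = 3890 V.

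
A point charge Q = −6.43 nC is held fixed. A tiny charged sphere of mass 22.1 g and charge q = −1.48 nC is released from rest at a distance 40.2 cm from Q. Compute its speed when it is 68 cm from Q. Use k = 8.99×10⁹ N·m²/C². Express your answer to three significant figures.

Only the electrostatic force acts, so mechanical energy is conserved: ½mv² = U₁ − U₂ = kQq(1/r₁ − 1/r₂).
U₁ − U₂ = (8.99×10⁹ N·m²/C²)(-6.43×10⁻⁹ C)(-1.48×10⁻⁹ C)(1/0.402 − 1/0.680) = 8.70×10⁻⁸ J.
v = √(2·8.70×10⁻⁸/0.0221) = 2.81×10⁻³ m/s.

2.81×10⁻³ m/s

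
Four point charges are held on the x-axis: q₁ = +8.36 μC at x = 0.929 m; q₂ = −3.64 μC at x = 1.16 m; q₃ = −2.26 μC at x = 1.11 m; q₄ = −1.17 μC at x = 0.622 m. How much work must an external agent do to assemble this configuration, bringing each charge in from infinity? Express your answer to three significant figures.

-0.810 J

The assembly work is the sum of pairwise potential energies, U = Σ_{i<j} kqᵢqⱼ/rᵢⱼ.
Pair separations: r₁₂ = 0.231 m, r₁₃ = 0.181 m, r₁₄ = 0.307 m, r₂₃ = 0.0500 m, r₂₄ = 0.538 m, r₃₄ = 0.488 m.
Summing all 6 pair terms gives U = -0.810 J.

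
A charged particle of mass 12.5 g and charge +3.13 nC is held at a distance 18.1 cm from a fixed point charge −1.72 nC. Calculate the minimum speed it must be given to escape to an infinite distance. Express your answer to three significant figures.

6.54×10⁻³ m/s

To just escape, total mechanical energy must reach zero at infinity: ½mv²_min + U = 0, so ½mv²_min = −U = |kQq|/r.
|U| = |kQq|/r = (8.99×10⁹ N·m²/C²)(1.72×10⁻⁹)(3.13×10⁻⁹)/(0.181) = 2.67×10⁻⁷ J.
v_min = √(2|U|/m) = √(2·2.67×10⁻⁷/0.0125) = 6.54×10⁻³ m/s.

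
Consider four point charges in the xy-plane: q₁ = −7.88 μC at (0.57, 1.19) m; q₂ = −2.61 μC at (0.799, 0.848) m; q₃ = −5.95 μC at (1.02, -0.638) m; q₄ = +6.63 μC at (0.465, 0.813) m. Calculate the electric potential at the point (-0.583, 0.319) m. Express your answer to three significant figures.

-4.21×10⁴ V

The total potential is the scalar sum of each charge's contribution, V = Σ kqᵢ/rᵢ.
Distances from the field point to each charge: r₁ = 1.45 m, r₂ = 1.48 m, r₃ = 1.87 m, r₄ = 1.16 m.
V = k[(-7.88×10⁻⁶)/(1.45) + (-2.61×10⁻⁶)/(1.48) + (-5.95×10⁻⁶)/(1.87) + (6.63×10⁻⁶)/(1.16)] = -4.21×10⁴ V.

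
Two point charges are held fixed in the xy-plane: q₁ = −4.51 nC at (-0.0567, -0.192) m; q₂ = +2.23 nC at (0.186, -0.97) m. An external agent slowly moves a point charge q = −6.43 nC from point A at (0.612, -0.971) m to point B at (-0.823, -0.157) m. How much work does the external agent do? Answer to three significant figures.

For quasistatic motion the external work equals the change in potential energy: W_ext = qΔV = q(V_B − V_A).
At A: distances to the source charges are 1.03 m, 0.426 m; V_A = Σ kqᵢ/rᵢ = 7.57 V.
At B: distances to the source charges are 0.767 m, 1.30 m; V_B = Σ kqᵢ/rᵢ = -37.4 V.
ΔV = V_B − V_A = -45.0 V.
W_ext = qΔV = (-6.43×10⁻⁹ C)(-45.0 V) = 2.89×10⁻⁷ J.

2.89×10⁻⁷ J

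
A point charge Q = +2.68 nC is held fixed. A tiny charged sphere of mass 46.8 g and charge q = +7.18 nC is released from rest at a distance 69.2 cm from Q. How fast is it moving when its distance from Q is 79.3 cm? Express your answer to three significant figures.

1.17×10⁻³ m/s

Only the electrostatic force acts, so mechanical energy is conserved: ½mv² = U₁ − U₂ = kQq(1/r₁ − 1/r₂).
U₁ − U₂ = (8.99×10⁹ N·m²/C²)(2.68×10⁻⁹ C)(7.18×10⁻⁹ C)(1/0.692 − 1/0.793) = 3.18×10⁻⁸ J.
v = √(2·3.18×10⁻⁸/0.0468) = 1.17×10⁻³ m/s.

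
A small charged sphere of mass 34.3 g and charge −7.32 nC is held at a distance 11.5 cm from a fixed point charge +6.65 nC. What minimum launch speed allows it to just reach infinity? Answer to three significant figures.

To just escape, total mechanical energy must reach zero at infinity: ½mv²_min + U = 0, so ½mv²_min = −U = |kQq|/r.
|U| = |kQq|/r = (8.99×10⁹ N·m²/C²)(6.65×10⁻⁹)(7.32×10⁻⁹)/(0.115) = 3.81×10⁻⁶ J.
v_min = √(2|U|/m) = √(2·3.81×10⁻⁶/0.0343) = 0.0149 m/s.

0.0149 m/s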